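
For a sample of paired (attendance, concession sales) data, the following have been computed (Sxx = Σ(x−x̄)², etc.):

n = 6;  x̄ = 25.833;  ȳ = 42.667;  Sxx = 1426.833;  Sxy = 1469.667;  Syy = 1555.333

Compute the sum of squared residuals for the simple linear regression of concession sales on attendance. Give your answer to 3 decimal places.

b = Sxy/Sxx = 1469.667/1426.833 = 1.030020
SSE = Syy − b·Sxy = 1555.333 − 1.030020·1469.667 = 41.546109

41.546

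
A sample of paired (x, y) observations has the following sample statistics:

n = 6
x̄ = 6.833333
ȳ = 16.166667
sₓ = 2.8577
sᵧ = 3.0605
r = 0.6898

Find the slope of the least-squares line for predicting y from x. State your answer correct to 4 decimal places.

0.7388

b = r · sᵧ/sₓ = 0.6898 · 3.0605/2.8577 = 0.738752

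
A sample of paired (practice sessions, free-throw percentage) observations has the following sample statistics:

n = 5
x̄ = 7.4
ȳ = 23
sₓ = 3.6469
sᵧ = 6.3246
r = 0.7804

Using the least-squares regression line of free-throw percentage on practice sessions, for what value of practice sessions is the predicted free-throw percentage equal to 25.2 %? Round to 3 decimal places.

b = r · sᵧ/sₓ = 0.7804 · 6.3246/3.6469 = 1.353401
a = ȳ − b·x̄ = 23 − 1.353401·7.4 = 12.984833
Set a + b·x = 25.2: x = (25.2 − 12.984833) / 1.353401 = 9.025535

9.026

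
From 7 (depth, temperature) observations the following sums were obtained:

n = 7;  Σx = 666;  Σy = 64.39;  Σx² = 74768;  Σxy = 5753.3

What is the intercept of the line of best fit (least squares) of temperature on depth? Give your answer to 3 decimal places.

Sxx = Σx² − (Σx)²/n = 74768 − 63365.142857 = 11402.857143
Sxy = Σxy − (Σx)(Σy)/n = 5753.3 − 6126.248571 = -372.948571
b = Sxy/Sxx = -372.948571/11402.857143 = -0.032707
a = ȳ − b·x̄ = 9.198571 − (-0.032707)·95.142857 = 12.310370

12.310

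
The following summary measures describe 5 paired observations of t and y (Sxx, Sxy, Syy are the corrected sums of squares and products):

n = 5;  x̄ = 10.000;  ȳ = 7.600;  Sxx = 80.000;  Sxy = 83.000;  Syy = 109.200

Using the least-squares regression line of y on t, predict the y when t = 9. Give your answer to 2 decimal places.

6.56

b = Sxy/Sxx = 83/80 = 1.0375
a = ȳ − b·x̄ = 7.6 − 1.0375·10 = -2.775
ŷ(9) = a + b·9 = -2.775 + 1.0375·9 = 6.5625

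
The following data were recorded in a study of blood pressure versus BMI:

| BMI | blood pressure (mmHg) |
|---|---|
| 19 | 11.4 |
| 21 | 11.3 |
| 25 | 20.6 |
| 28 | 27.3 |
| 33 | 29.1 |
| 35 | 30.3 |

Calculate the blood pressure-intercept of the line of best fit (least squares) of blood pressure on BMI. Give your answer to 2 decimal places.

-13.15

n = 6, Σx = 161, Σy = 130, Σxy = 3754.1, Σx² = 4525
Sxx = Σx² − (Σx)²/n = 4525 − 4320.166667 = 204.833333
Sxy = Σxy − (Σx)(Σy)/n = 3754.1 − 3488.333333 = 265.766667
b = Sxy/Sxx = 265.766667/204.833333 = 1.297478
a = ȳ − b·x̄ = 21.666667 − 1.297478·26.833333 = -13.148983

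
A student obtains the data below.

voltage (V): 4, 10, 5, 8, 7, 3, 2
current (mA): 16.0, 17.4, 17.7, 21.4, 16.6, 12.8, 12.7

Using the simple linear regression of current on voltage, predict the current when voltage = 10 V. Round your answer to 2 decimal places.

19.86

n = 7, Σx = 39, Σy = 114.6, Σxy = 677.7, Σx² = 267
Sxx = Σx² − (Σx)²/n = 267 − 217.285714 = 49.714286
Sxy = Σxy − (Σx)(Σy)/n = 677.7 − 638.485714 = 39.214286
b = Sxy/Sxx = 39.214286/49.714286 = 0.788793
a = ȳ − b·x̄ = 16.371429 − 0.788793·5.571429 = 11.976724
ŷ(10) = a + b·10 = 11.976724 + 0.788793·10 = 19.864655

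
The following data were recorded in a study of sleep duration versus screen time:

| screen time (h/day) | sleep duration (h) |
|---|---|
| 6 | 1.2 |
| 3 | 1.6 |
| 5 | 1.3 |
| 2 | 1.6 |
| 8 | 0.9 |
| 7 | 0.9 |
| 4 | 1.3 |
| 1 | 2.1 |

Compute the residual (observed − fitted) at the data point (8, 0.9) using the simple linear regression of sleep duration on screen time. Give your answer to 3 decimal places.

n = 8, Σx = 36, Σy = 10.9, Σxy = 42.5, Σx² = 204
Sxx = Σx² − (Σx)²/n = 204 − 162 = 42
Sxy = Σxy − (Σx)(Σy)/n = 42.5 − 49.05 = -6.55
b = Sxy/Sxx = -6.55/42 = -0.155952
a = ȳ − b·x̄ = 1.3625 − (-0.155952)·4.5 = 2.064286
ŷ(8) = 2.064286 + (-0.155952)·8 = 0.816667
residual = y − ŷ = 0.9 − 0.816667 = 0.083333

0.083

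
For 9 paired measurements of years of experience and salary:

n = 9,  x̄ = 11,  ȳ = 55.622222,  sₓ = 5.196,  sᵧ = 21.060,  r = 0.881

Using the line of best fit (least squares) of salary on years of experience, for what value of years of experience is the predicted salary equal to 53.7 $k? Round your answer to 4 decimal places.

b = r · sᵧ/sₓ = 0.881 · 21.06/5.196 = 3.570797
a = ȳ − b·x̄ = 55.622222 − 3.570797·11 = 16.343458
Set a + b·x = 53.7: x = (53.7 − 16.343458) / 3.570797 = 10.461683

10.4617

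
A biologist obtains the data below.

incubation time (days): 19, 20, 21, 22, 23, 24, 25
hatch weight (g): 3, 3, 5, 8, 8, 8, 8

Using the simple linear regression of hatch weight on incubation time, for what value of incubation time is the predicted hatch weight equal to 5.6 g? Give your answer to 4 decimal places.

21.4571

n = 7, Σx = 154, Σy = 43, Σxy = 974, Σx² = 3416
Sxx = Σx² − (Σx)²/n = 3416 − 3388 = 28
Sxy = Σxy − (Σx)(Σy)/n = 974 − 946 = 28
b = Sxy/Sxx = 28/28 = 1
a = ȳ − b·x̄ = 6.142857 − 1·22 = -15.857143
Set a + b·x = 5.6: x = (5.6 − (-15.857143)) / 1 = 21.457143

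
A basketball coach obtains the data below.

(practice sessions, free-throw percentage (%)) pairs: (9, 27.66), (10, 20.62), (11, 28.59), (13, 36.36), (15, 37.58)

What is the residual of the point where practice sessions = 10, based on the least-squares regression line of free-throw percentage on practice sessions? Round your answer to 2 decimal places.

-5.64

n = 5, Σx = 58, Σy = 150.81, Σxy = 1806.01, Σx² = 696
Sxx = Σx² − (Σx)²/n = 696 − 672.8 = 23.2
Sxy = Σxy − (Σx)(Σy)/n = 1806.01 − 1749.396 = 56.614
b = Sxy/Sxx = 56.614/23.2 = 2.440259
a = ȳ − b·x̄ = 30.162 − 2.440259·11.6 = 1.855
ŷ(10) = 1.855 + 2.440259·10 = 26.257586
residual = y − ŷ = 20.62 − 26.257586 = -5.637586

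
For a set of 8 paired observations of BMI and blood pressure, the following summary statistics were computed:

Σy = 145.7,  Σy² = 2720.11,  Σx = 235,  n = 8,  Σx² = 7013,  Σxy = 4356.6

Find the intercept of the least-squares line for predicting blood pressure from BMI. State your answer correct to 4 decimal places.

-2.2832

Sxx = Σx² − (Σx)²/n = 7013 − 6903.125 = 109.875
Sxy = Σxy − (Σx)(Σy)/n = 4356.6 − 4279.9375 = 76.6625
b = Sxy/Sxx = 76.6625/109.875 = 0.697725
a = ȳ − b·x̄ = 18.2125 − 0.697725·29.375 = -2.283163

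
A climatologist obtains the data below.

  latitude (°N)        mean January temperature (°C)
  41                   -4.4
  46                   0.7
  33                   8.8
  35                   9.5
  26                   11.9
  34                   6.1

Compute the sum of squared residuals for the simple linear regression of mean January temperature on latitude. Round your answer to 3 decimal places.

n = 6, Σx = 215, Σy = 32.6, Σxy = 991.5, Σx² = 7943, Σy² = 366.36
Sxx = Σx² − (Σx)²/n = 7943 − 7704.166667 = 238.833333
Sxy = Σxy − (Σx)(Σy)/n = 991.5 − 1168.166667 = -176.666667
Syy = Σy² − (Σy)²/n = 366.36 − 177.126667 = 189.233333
b = Sxy/Sxx = -176.666667/238.833333 = -0.739707
SSE = Syy − b·Sxy = 189.233333 − (-0.739707)·(-176.666667) = 58.551779

58.552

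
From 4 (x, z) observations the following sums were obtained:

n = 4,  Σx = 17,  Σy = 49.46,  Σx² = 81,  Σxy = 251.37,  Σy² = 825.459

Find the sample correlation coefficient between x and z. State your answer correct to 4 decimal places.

Sxx = Σx² − (Σx)²/n = 81 − 72.25 = 8.75
Sxy = Σxy − (Σx)(Σy)/n = 251.37 − 210.205 = 41.165
Syy = Σy² − (Σy)²/n = 825.459 − 611.5729 = 213.8861
r = Sxy/√(Sxx·Syy) = 41.165/√(1871.503375) = 41.165/43.260876 = 0.951553

0.9516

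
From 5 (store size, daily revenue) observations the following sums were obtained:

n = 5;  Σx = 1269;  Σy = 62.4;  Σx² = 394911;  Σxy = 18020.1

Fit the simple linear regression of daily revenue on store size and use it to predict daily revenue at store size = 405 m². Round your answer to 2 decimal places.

17.01

Sxx = Σx² − (Σx)²/n = 394911 − 322072.2 = 72838.8
Sxy = Σxy − (Σx)(Σy)/n = 18020.1 − 15837.12 = 2182.98
b = Sxy/Sxx = 2182.98/72838.8 = 0.029970
a = ȳ − b·x̄ = 12.48 − 0.029970·253.8 = 4.873610
ŷ(405) = a + b·405 = 4.873610 + 0.029970·405 = 17.011466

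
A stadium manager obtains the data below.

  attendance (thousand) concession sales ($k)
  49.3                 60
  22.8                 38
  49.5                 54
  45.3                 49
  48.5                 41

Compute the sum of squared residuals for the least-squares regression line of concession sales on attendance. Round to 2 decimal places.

179.75

n = 5, Σx = 215.4, Σy = 242, Σxy = 10705.6, Σx² = 9804.92, Σy² = 12042
Sxx = Σx² − (Σx)²/n = 9804.92 − 9279.432 = 525.488
Sxy = Σxy − (Σx)(Σy)/n = 10705.6 − 10425.36 = 280.24
Syy = Σy² − (Σy)²/n = 12042 − 11712.8 = 329.2
b = Sxy/Sxx = 280.24/525.488 = 0.533295
SSE = Syy − b·Sxy = 329.2 − 0.533295·280.24 = 179.749475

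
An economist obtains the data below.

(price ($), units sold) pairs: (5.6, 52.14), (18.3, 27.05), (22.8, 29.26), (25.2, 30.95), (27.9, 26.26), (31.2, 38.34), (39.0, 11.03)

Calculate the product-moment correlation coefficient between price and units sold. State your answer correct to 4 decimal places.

n = 7, Σx = 170, Σy = 215.03, Σxy = 4593.099, Σx² = 4793.98, Σy² = 7545.5363
Sxx = Σx² − (Σx)²/n = 4793.98 − 4128.571429 = 665.408571
Sxy = Σxy − (Σx)(Σy)/n = 4593.099 − 5222.157143 = -629.058143
Syy = Σy² − (Σy)²/n = 7545.5363 − 6605.414414 = 940.121886
r = Sxy/√(Sxx·Syy) = -629.058143/√(625565.160942) = -629.058143/790.926773 = -0.795343

-0.7953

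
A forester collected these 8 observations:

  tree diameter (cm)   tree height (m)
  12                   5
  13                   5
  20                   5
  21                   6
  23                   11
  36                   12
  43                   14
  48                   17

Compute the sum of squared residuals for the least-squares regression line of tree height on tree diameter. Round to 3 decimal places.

n = 8, Σx = 216, Σy = 75, Σxy = 2454, Σx² = 7132, Σy² = 861
Sxx = Σx² − (Σx)²/n = 7132 − 5832 = 1300
Sxy = Σxy − (Σx)(Σy)/n = 2454 − 2025 = 429
Syy = Σy² − (Σy)²/n = 861 − 703.125 = 157.875
b = Sxy/Sxx = 429/1300 = 0.33
SSE = Syy − b·Sxy = 157.875 − 0.33·429 = 16.305

16.305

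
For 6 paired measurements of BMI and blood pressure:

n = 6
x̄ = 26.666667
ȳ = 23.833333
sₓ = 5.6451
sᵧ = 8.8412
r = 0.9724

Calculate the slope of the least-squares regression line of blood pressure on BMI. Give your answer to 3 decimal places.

b = r · sᵧ/sₓ = 0.9724 · 8.8412/5.6451 = 1.522946

1.523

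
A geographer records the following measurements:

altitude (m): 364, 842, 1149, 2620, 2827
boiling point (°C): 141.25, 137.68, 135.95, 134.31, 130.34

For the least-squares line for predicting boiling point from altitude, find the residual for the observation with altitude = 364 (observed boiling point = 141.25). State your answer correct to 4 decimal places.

1.2865

n = 5, Σx = 7802, Σy = 679.53, Σxy = 1043911.49, Σx² = 17017990
Sxx = Σx² − (Σx)²/n = 17017990 − 12174240.8 = 4843749.2
Sxy = Σxy − (Σx)(Σy)/n = 1043911.49 − 1060338.612 = -16427.122
b = Sxy/Sxx = -16427.122/4843749.2 = -0.003391
a = ȳ − b·x̄ = 135.906 − (-0.003391)·1560.4 = 141.197951
ŷ(364) = 141.197951 + (-0.003391)·364 = 139.963479
residual = y − ŷ = 141.25 − 139.963479 = 1.286521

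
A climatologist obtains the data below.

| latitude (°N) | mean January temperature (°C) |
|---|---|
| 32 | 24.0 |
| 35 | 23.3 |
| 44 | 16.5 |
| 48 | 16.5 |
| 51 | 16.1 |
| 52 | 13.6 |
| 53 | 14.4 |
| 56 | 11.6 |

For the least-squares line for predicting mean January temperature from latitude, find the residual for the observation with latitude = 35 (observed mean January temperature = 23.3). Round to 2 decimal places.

0.67

n = 8, Σx = 371, Σy = 136, Σxy = 6042.6, Σx² = 17739
Sxx = Σx² − (Σx)²/n = 17739 − 17205.125 = 533.875
Sxy = Σxy − (Σx)(Σy)/n = 6042.6 − 6307 = -264.4
b = Sxy/Sxx = -264.4/533.875 = -0.495247
a = ȳ − b·x̄ = 17 − (-0.495247)·46.375 = 39.967080
ŷ(35) = 39.967080 + (-0.495247)·35 = 22.633435
residual = y − ŷ = 23.3 − 22.633435 = 0.666565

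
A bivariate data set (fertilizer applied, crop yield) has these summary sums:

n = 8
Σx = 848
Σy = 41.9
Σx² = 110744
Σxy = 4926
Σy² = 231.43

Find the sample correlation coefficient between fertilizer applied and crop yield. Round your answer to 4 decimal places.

Sxx = Σx² − (Σx)²/n = 110744 − 89888 = 20856
Sxy = Σxy − (Σx)(Σy)/n = 4926 − 4441.4 = 484.6
Syy = Σy² − (Σy)²/n = 231.43 − 219.45125 = 11.97875
r = Sxy/√(Sxx·Syy) = 484.6/√(249828.81) = 484.6/499.828781 = 0.969532

0.9695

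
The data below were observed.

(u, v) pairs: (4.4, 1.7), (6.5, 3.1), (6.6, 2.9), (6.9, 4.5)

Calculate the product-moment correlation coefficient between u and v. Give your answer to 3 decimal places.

n = 4, Σx = 24.4, Σy = 12.2, Σxy = 77.82, Σx² = 152.78, Σy² = 41.16
Sxx = Σx² − (Σx)²/n = 152.78 − 148.84 = 3.94
Sxy = Σxy − (Σx)(Σy)/n = 77.82 − 74.42 = 3.4
Syy = Σy² − (Σy)²/n = 41.16 − 37.21 = 3.95
r = Sxy/√(Sxx·Syy) = 3.4/√(15.563) = 3.4/3.944997 = 0.861851

0.862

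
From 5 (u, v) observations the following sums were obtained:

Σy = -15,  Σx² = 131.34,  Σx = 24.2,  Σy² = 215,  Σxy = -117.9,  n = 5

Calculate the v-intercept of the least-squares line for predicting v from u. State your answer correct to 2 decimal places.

12.43

Sxx = Σx² − (Σx)²/n = 131.34 − 117.128 = 14.212
Sxy = Σxy − (Σx)(Σy)/n = -117.9 − (-72.6) = -45.3
b = Sxy/Sxx = -45.3/14.212 = -3.187447
a = ȳ − b·x̄ = -3 − (-3.187447)·4.84 = 12.427245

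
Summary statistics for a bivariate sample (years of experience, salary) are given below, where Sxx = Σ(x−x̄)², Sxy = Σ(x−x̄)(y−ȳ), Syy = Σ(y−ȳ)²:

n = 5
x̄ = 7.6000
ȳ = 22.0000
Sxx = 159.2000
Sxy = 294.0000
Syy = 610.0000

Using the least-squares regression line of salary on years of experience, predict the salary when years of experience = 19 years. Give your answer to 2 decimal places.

43.05

b = Sxy/Sxx = 294/159.2 = 1.846734
a = ȳ − b·x̄ = 22 − 1.846734·7.6 = 7.964824
ŷ(19) = a + b·19 = 7.964824 + 1.846734·19 = 43.052764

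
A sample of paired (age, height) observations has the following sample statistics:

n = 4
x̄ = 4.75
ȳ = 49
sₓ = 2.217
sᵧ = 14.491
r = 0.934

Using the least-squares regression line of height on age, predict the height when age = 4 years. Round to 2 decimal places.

44.42

b = r · sᵧ/sₓ = 0.934 · 14.491/2.217 = 6.104914
a = ȳ − b·x̄ = 49 − 6.104914·4.75 = 20.001659
ŷ(4) = a + b·4 = 20.001659 + 6.104914·4 = 44.421315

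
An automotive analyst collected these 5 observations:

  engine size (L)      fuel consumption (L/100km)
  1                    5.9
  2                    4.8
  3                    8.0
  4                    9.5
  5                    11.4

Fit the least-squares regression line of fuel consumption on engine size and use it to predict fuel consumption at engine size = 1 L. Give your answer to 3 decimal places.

4.780

n = 5, Σx = 15, Σy = 39.6, Σxy = 134.5, Σx² = 55
Sxx = Σx² − (Σx)²/n = 55 − 45 = 10
Sxy = Σxy − (Σx)(Σy)/n = 134.5 − 118.8 = 15.7
b = Sxy/Sxx = 15.7/10 = 1.57
a = ȳ − b·x̄ = 7.92 − 1.57·3 = 3.21
ŷ(1) = a + b·1 = 3.21 + 1.57·1 = 4.78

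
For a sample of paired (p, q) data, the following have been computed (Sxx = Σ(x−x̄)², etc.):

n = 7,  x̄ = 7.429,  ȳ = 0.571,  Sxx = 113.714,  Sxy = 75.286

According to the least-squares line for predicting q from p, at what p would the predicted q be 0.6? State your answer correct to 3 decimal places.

b = Sxy/Sxx = 75.286/113.714 = 0.662064
a = ȳ − b·x̄ = 0.571 − 0.662064·7.429 = -4.347477
Set a + b·x = 0.6: x = (0.6 − (-4.347477)) / 0.662064 = 7.472802

7.473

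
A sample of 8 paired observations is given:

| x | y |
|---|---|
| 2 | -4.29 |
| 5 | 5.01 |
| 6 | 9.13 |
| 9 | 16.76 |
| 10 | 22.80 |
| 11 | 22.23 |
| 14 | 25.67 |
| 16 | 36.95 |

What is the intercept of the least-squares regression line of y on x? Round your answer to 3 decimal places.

-8.292

n = 8, Σx = 73, Σy = 134.26, Σxy = 1645.2, Σx² = 819
Sxx = Σx² − (Σx)²/n = 819 − 666.125 = 152.875
Sxy = Σxy − (Σx)(Σy)/n = 1645.2 − 1225.1225 = 420.0775
b = Sxy/Sxx = 420.0775/152.875 = 2.747850
a = ȳ − b·x̄ = 16.7825 − 2.747850·9.125 = -8.291627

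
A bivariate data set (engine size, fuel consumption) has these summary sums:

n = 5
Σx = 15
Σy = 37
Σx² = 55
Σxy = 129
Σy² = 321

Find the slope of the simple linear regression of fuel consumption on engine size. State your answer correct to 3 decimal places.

1.800

Sxx = Σx² − (Σx)²/n = 55 − 45 = 10
Sxy = Σxy − (Σx)(Σy)/n = 129 − 111 = 18
b = Sxy/Sxx = 18/10 = 1.8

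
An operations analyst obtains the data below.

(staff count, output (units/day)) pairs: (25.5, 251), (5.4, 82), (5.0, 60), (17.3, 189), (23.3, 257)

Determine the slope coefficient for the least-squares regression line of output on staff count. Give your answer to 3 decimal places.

n = 5, Σx = 76.5, Σy = 839, Σxy = 16401.1, Σx² = 1546.59
Sxx = Σx² − (Σx)²/n = 1546.59 − 1170.45 = 376.14
Sxy = Σxy − (Σx)(Σy)/n = 16401.1 − 12836.7 = 3564.4
b = Sxy/Sxx = 3564.4/376.14 = 9.476259

9.476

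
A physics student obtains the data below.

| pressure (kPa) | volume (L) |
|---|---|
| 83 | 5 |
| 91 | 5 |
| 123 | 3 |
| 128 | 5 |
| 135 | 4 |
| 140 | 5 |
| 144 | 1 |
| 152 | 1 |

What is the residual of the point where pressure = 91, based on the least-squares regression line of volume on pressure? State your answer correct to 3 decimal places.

n = 8, Σx = 996, Σy = 29, Σxy = 3415, Σx² = 128348
Sxx = Σx² − (Σx)²/n = 128348 − 124002 = 4346
Sxy = Σxy − (Σx)(Σy)/n = 3415 − 3610.5 = -195.5
b = Sxy/Sxx = -195.5/4346 = -0.044984
a = ȳ − b·x̄ = 3.625 − (-0.044984)·124.5 = 9.225495
ŷ(91) = 9.225495 + (-0.044984)·91 = 5.131960
residual = y − ŷ = 5 − 5.131960 = -0.131960

-0.132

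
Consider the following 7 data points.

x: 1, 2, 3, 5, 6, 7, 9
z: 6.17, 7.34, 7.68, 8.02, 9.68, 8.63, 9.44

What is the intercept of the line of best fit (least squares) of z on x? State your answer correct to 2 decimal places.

n = 7, Σx = 33, Σy = 56.96, Σxy = 287.44, Σx² = 205
Sxx = Σx² − (Σx)²/n = 205 − 155.571429 = 49.428571
Sxy = Σxy − (Σx)(Σy)/n = 287.44 − 268.525714 = 18.914286
b = Sxy/Sxx = 18.914286/49.428571 = 0.382659
a = ȳ − b·x̄ = 8.137143 − 0.382659·4.714286 = 6.333179

6.33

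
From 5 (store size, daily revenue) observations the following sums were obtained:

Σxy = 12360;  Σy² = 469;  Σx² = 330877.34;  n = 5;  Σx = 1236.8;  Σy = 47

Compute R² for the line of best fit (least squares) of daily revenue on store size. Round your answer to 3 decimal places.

0.794

Sxx = Σx² − (Σx)²/n = 330877.34 − 305934.848 = 24942.492
Sxy = Σxy − (Σx)(Σy)/n = 12360 − 11625.92 = 734.08
Syy = Σy² − (Σy)²/n = 469 − 441.8 = 27.2
R² = Sxy²/(Sxx·Syy) = (734.08)²/(24942.492·27.2) = 0.794288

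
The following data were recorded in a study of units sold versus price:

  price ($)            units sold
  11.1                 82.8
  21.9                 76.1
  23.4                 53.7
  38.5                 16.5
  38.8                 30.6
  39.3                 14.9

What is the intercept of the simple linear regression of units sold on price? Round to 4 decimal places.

114.9974

n = 6, Σx = 173, Σy = 274.6, Σxy = 6250.35, Σx² = 5682.56
Sxx = Σx² − (Σx)²/n = 5682.56 − 4988.166667 = 694.393333
Sxy = Σxy − (Σx)(Σy)/n = 6250.35 − 7917.633333 = -1667.283333
b = Sxy/Sxx = -1667.283333/694.393333 = -2.401065
a = ȳ − b·x̄ = 45.766667 − (-2.401065)·28.833333 = 114.997366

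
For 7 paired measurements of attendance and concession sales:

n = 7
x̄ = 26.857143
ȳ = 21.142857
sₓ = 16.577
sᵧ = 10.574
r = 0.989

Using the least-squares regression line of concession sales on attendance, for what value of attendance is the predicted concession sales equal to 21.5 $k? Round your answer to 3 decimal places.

b = r · sᵧ/sₓ = 0.989 · 10.574/16.577 = 0.630855
a = ȳ − b·x̄ = 21.142857 − 0.630855·26.857143 = 4.199890
Set a + b·x = 21.5: x = (21.5 − 4.199890) / 0.630855 = 27.423268

27.423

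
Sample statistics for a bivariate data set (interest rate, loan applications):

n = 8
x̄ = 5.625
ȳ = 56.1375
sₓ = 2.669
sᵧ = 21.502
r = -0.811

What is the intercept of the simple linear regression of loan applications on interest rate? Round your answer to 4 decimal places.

92.8889

b = r · sᵧ/sₓ = -0.811 · 21.502/2.669 = -6.533579
a = ȳ − b·x̄ = 56.1375 − (-6.533579)·5.625 = 92.888881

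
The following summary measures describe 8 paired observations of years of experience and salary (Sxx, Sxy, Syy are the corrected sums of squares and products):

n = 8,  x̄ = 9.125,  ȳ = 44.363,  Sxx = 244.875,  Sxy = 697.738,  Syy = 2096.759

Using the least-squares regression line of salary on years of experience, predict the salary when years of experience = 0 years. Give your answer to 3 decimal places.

b = Sxy/Sxx = 697.738/244.875 = 2.849364
a = ȳ − b·x̄ = 44.363 − 2.849364·9.125 = 18.362554
ŷ(0) = a + b·0 = 18.362554 + 2.849364·0 = 18.362554

18.363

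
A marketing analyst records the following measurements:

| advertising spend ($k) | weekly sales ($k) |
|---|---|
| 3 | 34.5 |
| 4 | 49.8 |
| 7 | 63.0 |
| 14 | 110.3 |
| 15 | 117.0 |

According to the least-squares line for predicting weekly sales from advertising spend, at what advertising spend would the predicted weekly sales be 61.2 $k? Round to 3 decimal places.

6.509

n = 5, Σx = 43, Σy = 374.6, Σxy = 4042.9, Σx² = 495
Sxx = Σx² − (Σx)²/n = 495 − 369.8 = 125.2
Sxy = Σxy − (Σx)(Σy)/n = 4042.9 − 3221.56 = 821.34
b = Sxy/Sxx = 821.34/125.2 = 6.560224
a = ȳ − b·x̄ = 74.92 − 6.560224·8.6 = 18.502077
Set a + b·x = 61.2: x = (61.2 − 18.502077) / 6.560224 = 6.508608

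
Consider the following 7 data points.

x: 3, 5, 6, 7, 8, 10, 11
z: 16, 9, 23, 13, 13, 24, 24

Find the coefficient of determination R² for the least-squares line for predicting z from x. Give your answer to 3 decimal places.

n = 7, Σx = 50, Σy = 122, Σxy = 930, Σx² = 404, Σy² = 2356
Sxx = Σx² − (Σx)²/n = 404 − 357.142857 = 46.857143
Sxy = Σxy − (Σx)(Σy)/n = 930 − 871.428571 = 58.571429
Syy = Σy² − (Σy)²/n = 2356 − 2126.285714 = 229.714286
R² = Sxy²/(Sxx·Syy) = (58.571429)²/(46.857143·229.714286) = 0.318719

0.319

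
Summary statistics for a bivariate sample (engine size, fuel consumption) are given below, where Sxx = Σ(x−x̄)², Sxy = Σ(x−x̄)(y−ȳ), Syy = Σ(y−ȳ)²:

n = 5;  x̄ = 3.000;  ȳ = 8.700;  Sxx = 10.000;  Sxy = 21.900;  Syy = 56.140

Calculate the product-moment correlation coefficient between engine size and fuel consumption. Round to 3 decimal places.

0.924

r = Sxy/√(Sxx·Syy) = 21.9/√(561.4) = 21.9/23.693881 = 0.924289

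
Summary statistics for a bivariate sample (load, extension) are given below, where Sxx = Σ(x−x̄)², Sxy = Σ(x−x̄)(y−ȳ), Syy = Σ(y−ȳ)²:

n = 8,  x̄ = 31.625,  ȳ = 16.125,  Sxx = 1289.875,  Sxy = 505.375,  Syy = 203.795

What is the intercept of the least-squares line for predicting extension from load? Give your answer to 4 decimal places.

3.7343

b = Sxy/Sxx = 505.375/1289.875 = 0.391802
a = ȳ − b·x̄ = 16.125 − 0.391802·31.625 = 3.734277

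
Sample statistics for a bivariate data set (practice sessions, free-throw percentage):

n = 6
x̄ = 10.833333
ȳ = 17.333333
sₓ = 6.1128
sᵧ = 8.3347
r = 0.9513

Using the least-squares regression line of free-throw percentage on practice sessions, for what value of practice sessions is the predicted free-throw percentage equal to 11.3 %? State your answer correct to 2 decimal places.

6.18

b = r · sᵧ/sₓ = 0.9513 · 8.3347/6.1128 = 1.297082
a = ȳ − b·x̄ = 17.333333 − 1.297082·10.833333 = 3.281617
Set a + b·x = 11.3: x = (11.3 − 3.281617) / 1.297082 = 6.181865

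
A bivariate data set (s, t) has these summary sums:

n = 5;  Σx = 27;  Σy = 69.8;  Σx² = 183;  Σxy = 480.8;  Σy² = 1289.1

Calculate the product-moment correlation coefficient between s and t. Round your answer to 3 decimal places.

0.960

Sxx = Σx² − (Σx)²/n = 183 − 145.8 = 37.2
Sxy = Σxy − (Σx)(Σy)/n = 480.8 − 376.92 = 103.88
Syy = Σy² − (Σy)²/n = 1289.1 − 974.408 = 314.692
r = Sxy/√(Sxx·Syy) = 103.88/√(11706.5424) = 103.88/108.196776 = 0.960103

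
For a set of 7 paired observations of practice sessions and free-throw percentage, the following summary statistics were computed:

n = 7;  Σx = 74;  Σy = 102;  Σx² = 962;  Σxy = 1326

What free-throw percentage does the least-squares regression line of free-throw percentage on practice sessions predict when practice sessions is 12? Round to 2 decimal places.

Sxx = Σx² − (Σx)²/n = 962 − 782.285714 = 179.714286
Sxy = Σxy − (Σx)(Σy)/n = 1326 − 1078.285714 = 247.714286
b = Sxy/Sxx = 247.714286/179.714286 = 1.378378
a = ȳ − b·x̄ = 14.571429 − 1.378378·10.571429 = 0
ŷ(12) = a + b·12 = 0 + 1.378378·12 = 16.540541

16.54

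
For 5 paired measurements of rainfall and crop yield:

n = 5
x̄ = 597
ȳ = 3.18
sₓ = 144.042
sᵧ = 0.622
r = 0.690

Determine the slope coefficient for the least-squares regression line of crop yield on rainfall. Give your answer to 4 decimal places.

b = r · sᵧ/sₓ = 0.69 · 0.622/144.042 = 0.002980

0.0030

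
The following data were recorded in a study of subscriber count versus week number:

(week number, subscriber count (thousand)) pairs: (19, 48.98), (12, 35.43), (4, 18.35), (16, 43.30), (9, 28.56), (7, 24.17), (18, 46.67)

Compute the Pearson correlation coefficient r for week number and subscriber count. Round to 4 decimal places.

n = 7, Σx = 85, Σy = 245.46, Σxy = 3388.27, Σx² = 1231, Σy² = 9443.8892
Sxx = Σx² − (Σx)²/n = 1231 − 1032.142857 = 198.857143
Sxy = Σxy − (Σx)(Σy)/n = 3388.27 − 2980.585714 = 407.684286
Syy = Σy² − (Σy)²/n = 9443.8892 − 8607.230229 = 836.658971
r = Sxy/√(Sxx·Syy) = 407.684286/√(166375.612604) = 407.684286/407.891668 = 0.999492

0.9995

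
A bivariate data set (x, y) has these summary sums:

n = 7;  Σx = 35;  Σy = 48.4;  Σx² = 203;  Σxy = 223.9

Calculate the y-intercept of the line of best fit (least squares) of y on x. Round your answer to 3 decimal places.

Sxx = Σx² − (Σx)²/n = 203 − 175 = 28
Sxy = Σxy − (Σx)(Σy)/n = 223.9 − 242 = -18.1
b = Sxy/Sxx = -18.1/28 = -0.646429
a = ȳ − b·x̄ = 6.914286 − (-0.646429)·5 = 10.146429

10.146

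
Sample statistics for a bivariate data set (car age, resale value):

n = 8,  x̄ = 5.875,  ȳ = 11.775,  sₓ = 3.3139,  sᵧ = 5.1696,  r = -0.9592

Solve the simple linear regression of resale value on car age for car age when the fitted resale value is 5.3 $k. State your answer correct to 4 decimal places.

b = r · sᵧ/sₓ = -0.9592 · 5.1696/3.3139 = -1.496328
a = ȳ − b·x̄ = 11.775 − (-1.496328)·5.875 = 20.565925
Set a + b·x = 5.3: x = (5.3 − 20.565925) / (-1.496328) = 10.202261

10.2023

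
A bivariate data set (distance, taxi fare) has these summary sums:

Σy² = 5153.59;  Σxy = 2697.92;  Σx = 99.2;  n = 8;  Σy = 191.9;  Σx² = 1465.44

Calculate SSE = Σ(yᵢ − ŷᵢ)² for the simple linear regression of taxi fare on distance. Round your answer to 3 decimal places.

Sxx = Σx² − (Σx)²/n = 1465.44 − 1230.08 = 235.36
Sxy = Σxy − (Σx)(Σy)/n = 2697.92 − 2379.56 = 318.36
Syy = Σy² − (Σy)²/n = 5153.59 − 4603.20125 = 550.38875
b = Sxy/Sxx = 318.36/235.36 = 1.352651
SSE = Syy − b·Sxy = 550.38875 − 1.352651·318.36 = 119.758696

119.759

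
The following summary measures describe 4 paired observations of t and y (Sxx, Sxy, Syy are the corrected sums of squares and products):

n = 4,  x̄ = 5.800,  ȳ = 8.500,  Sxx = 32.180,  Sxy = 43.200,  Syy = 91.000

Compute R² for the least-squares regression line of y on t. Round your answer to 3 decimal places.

R² = Sxy²/(Sxx·Syy) = (43.2)²/(32.18·91) = 0.637294

0.637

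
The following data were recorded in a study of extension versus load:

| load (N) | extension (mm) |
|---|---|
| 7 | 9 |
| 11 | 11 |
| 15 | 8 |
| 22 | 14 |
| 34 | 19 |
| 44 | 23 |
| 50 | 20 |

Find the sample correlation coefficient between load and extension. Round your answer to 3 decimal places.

n = 7, Σx = 183, Σy = 104, Σxy = 3270, Σx² = 6471, Σy² = 1752
Sxx = Σx² − (Σx)²/n = 6471 − 4784.142857 = 1686.857143
Sxy = Σxy − (Σx)(Σy)/n = 3270 − 2718.857143 = 551.142857
Syy = Σy² − (Σy)²/n = 1752 − 1545.142857 = 206.857143
r = Sxy/√(Sxx·Syy) = 551.142857/√(348938.448980) = 551.142857/590.710123 = 0.933017

0.933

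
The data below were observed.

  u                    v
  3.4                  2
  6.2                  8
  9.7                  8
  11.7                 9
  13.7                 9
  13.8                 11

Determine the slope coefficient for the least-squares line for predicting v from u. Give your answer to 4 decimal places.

0.6328

n = 6, Σx = 58.5, Σy = 47, Σxy = 514.4, Σx² = 659.11
Sxx = Σx² − (Σx)²/n = 659.11 − 570.375 = 88.735
Sxy = Σxy − (Σx)(Σy)/n = 514.4 − 458.25 = 56.15
b = Sxy/Sxx = 56.15/88.735 = 0.632783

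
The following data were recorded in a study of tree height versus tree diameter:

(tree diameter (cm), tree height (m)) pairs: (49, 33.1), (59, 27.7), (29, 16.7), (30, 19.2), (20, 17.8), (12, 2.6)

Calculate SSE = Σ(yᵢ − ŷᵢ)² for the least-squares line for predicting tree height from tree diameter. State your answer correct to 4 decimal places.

n = 6, Σx = 199, Σy = 117.1, Σxy = 4703.7, Σx² = 8167, Σy² = 2834.03
Sxx = Σx² − (Σx)²/n = 8167 − 6600.166667 = 1566.833333
Sxy = Σxy − (Σx)(Σy)/n = 4703.7 − 3883.816667 = 819.883333
Syy = Σy² − (Σy)²/n = 2834.03 − 2285.401667 = 548.628333
b = Sxy/Sxx = 819.883333/1566.833333 = 0.523274
SSE = Syy − b·Sxy = 548.628333 − 0.523274·819.883333 = 119.604604

119.6046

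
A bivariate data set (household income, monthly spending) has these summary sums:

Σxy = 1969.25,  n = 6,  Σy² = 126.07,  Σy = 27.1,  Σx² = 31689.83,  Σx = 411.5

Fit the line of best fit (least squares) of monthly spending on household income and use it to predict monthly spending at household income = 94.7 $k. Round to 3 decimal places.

5.350

Sxx = Σx² − (Σx)²/n = 31689.83 − 28222.041667 = 3467.788333
Sxy = Σxy − (Σx)(Σy)/n = 1969.25 − 1858.608333 = 110.641667
b = Sxy/Sxx = 110.641667/3467.788333 = 0.031906
a = ȳ − b·x̄ = 4.516667 − 0.031906·68.583333 = 2.328478
ŷ(94.7) = a + b·94.7 = 2.328478 + 0.031906·94.7 = 5.349933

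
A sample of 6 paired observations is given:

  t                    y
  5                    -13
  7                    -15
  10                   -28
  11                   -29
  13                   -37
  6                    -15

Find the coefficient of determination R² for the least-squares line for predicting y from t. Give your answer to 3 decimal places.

n = 6, Σx = 52, Σy = -137, Σxy = -1340, Σx² = 500, Σy² = 3613
Sxx = Σx² − (Σx)²/n = 500 − 450.666667 = 49.333333
Sxy = Σxy − (Σx)(Σy)/n = -1340 − (-1187.333333) = -152.666667
Syy = Σy² − (Σy)²/n = 3613 − 3128.166667 = 484.833333
R² = Sxy²/(Sxx·Syy) = (-152.666667)²/(49.333333·484.833333) = 0.974441

0.974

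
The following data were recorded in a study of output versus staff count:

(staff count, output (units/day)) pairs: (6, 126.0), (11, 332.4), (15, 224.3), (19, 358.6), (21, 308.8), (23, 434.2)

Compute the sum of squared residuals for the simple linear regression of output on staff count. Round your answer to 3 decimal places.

20718.048

n = 6, Σx = 95, Σy = 1784.3, Σxy = 31061.7, Σx² = 1713, Σy² = 589157.29
Sxx = Σx² − (Σx)²/n = 1713 − 1504.166667 = 208.833333
Sxy = Σxy − (Σx)(Σy)/n = 31061.7 − 28251.416667 = 2810.283333
Syy = Σy² − (Σy)²/n = 589157.29 − 530621.081667 = 58536.208333
b = Sxy/Sxx = 2810.283333/208.833333 = 13.457063
SSE = Syy − b·Sxy = 58536.208333 − 13.457063·2810.283333 = 20718.048332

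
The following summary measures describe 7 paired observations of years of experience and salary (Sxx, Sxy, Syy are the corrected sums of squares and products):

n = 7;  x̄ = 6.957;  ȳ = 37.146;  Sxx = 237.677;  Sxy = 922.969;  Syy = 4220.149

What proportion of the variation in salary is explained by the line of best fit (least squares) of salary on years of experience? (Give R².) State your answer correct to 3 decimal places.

0.849

R² = Sxy²/(Sxx·Syy) = (922.969)²/(237.677·4220.149) = 0.849296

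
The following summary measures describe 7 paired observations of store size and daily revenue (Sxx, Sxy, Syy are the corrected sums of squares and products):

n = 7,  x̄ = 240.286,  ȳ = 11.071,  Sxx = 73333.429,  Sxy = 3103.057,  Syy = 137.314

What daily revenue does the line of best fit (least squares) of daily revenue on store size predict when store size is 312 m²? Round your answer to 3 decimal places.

b = Sxy/Sxx = 3103.057/73333.429 = 0.042314
a = ȳ − b·x̄ = 11.071 − 0.042314·240.286 = 0.903452
ŷ(312) = a + b·312 = 0.903452 + 0.042314·312 = 14.105532

14.106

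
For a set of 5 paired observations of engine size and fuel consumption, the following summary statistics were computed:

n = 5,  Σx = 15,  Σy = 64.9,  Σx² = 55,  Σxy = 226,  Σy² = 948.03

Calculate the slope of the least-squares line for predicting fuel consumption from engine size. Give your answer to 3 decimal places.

3.130

Sxx = Σx² − (Σx)²/n = 55 − 45 = 10
Sxy = Σxy − (Σx)(Σy)/n = 226 − 194.7 = 31.3
b = Sxy/Sxx = 31.3/10 = 3.13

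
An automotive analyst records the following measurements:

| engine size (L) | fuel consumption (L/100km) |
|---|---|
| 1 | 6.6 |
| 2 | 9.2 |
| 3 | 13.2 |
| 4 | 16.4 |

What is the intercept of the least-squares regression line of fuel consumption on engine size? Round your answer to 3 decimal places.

3.000

n = 4, Σx = 10, Σy = 45.4, Σxy = 130.2, Σx² = 30
Sxx = Σx² − (Σx)²/n = 30 − 25 = 5
Sxy = Σxy − (Σx)(Σy)/n = 130.2 − 113.5 = 16.7
b = Sxy/Sxx = 16.7/5 = 3.34
a = ȳ − b·x̄ = 11.35 − 3.34·2.5 = 3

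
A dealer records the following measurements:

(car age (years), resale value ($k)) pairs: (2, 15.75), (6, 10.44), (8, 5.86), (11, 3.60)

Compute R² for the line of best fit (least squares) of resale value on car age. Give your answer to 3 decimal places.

n = 4, Σx = 27, Σy = 35.65, Σxy = 180.62, Σx² = 225, Σy² = 404.3557
Sxx = Σx² − (Σx)²/n = 225 − 182.25 = 42.75
Sxy = Σxy − (Σx)(Σy)/n = 180.62 − 240.6375 = -60.0175
Syy = Σy² − (Σy)²/n = 404.3557 − 317.730625 = 86.625075
R² = Sxy²/(Sxx·Syy) = (-60.0175)²/(42.75·86.625075) = 0.972694

0.973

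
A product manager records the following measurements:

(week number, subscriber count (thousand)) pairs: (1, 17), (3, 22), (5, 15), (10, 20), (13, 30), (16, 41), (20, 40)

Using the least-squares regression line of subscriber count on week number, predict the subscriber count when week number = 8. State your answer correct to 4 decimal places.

n = 7, Σx = 68, Σy = 185, Σxy = 2204, Σx² = 960
Sxx = Σx² − (Σx)²/n = 960 − 660.571429 = 299.428571
Sxy = Σxy − (Σx)(Σy)/n = 2204 − 1797.142857 = 406.857143
b = Sxy/Sxx = 406.857143/299.428571 = 1.358779
a = ȳ − b·x̄ = 26.428571 − 1.358779·9.714286 = 13.229008
ŷ(8) = a + b·8 = 13.229008 + 1.358779·8 = 24.099237

24.0992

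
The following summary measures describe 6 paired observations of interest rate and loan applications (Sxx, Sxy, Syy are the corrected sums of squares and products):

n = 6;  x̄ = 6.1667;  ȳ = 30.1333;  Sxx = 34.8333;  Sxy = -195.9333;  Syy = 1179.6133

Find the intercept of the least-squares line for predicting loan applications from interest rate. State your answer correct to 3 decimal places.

64.820

b = Sxy/Sxx = -195.9333/34.8333 = -5.624885
a = ȳ − b·x̄ = 30.1333 − (-5.624885)·6.1667 = 64.820277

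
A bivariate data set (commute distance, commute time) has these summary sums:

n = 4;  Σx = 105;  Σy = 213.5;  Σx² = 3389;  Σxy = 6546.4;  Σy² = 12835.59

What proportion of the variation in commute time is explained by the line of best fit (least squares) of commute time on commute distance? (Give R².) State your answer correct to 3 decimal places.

0.974

Sxx = Σx² − (Σx)²/n = 3389 − 2756.25 = 632.75
Sxy = Σxy − (Σx)(Σy)/n = 6546.4 − 5604.375 = 942.025
Syy = Σy² − (Σy)²/n = 12835.59 − 11395.5625 = 1440.0275
R² = Sxy²/(Sxx·Syy) = (942.025)²/(632.75·1440.0275) = 0.973917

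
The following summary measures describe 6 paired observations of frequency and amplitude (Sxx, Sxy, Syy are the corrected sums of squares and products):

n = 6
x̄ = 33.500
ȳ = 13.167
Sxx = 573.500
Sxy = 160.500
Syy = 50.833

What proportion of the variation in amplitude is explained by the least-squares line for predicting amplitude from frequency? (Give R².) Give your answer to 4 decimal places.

R² = Sxy²/(Sxx·Syy) = (160.5)²/(573.5·50.833) = 0.883631

0.8836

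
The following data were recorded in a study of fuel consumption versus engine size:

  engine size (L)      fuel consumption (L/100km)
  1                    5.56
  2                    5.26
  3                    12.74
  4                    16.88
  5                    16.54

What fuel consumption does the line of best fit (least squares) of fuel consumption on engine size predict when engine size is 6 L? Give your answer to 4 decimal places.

n = 5, Σx = 15, Σy = 56.98, Σxy = 204.52, Σx² = 55
Sxx = Σx² − (Σx)²/n = 55 − 45 = 10
Sxy = Σxy − (Σx)(Σy)/n = 204.52 − 170.94 = 33.58
b = Sxy/Sxx = 33.58/10 = 3.358
a = ȳ − b·x̄ = 11.396 − 3.358·3 = 1.322
ŷ(6) = a + b·6 = 1.322 + 3.358·6 = 21.47

21.4700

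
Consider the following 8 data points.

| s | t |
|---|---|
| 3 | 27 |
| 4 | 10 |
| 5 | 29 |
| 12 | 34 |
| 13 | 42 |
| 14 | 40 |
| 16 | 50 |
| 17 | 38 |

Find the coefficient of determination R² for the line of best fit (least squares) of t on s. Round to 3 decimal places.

n = 8, Σx = 84, Σy = 270, Σxy = 3226, Σx² = 1104, Σy² = 10134
Sxx = Σx² − (Σx)²/n = 1104 − 882 = 222
Sxy = Σxy − (Σx)(Σy)/n = 3226 − 2835 = 391
Syy = Σy² − (Σy)²/n = 10134 − 9112.5 = 1021.5
R² = Sxy²/(Sxx·Syy) = (391)²/(222·1021.5) = 0.674159

0.674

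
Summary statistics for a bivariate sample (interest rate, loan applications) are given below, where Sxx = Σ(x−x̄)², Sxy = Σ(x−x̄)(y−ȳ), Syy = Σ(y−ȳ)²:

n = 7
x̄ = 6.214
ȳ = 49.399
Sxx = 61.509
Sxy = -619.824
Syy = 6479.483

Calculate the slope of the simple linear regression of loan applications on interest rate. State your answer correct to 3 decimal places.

-10.077

b = Sxy/Sxx = -619.824/61.509 = -10.076964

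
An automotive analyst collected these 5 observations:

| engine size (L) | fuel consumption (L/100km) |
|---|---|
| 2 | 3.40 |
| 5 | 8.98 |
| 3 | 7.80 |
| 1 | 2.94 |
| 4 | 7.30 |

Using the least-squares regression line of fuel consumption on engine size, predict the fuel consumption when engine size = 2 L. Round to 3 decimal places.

4.486

n = 5, Σx = 15, Σy = 30.42, Σxy = 107.24, Σx² = 55
Sxx = Σx² − (Σx)²/n = 55 − 45 = 10
Sxy = Σxy − (Σx)(Σy)/n = 107.24 − 91.26 = 15.98
b = Sxy/Sxx = 15.98/10 = 1.598
a = ȳ − b·x̄ = 6.084 − 1.598·3 = 1.29
ŷ(2) = a + b·2 = 1.29 + 1.598·2 = 4.486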